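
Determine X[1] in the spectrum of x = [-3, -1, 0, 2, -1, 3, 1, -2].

X[1] = Σ(n=0 to 7) x[n] · ω_8^(1n) where ω_8 = e^(-2πi/8)
= (-3)·ω_8^0 + (-1)·ω_8^1 + (0)·ω_8^2 + (2)·ω_8^3 + (-1)·ω_8^4 + (3)·ω_8^5 + (1)·ω_8^6 + (-2)·ω_8^7

X[1] = -7.6569+1.0000i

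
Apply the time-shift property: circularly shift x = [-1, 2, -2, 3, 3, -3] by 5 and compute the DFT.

Time shift by 5: X_shifted[k] = ω_6^(5k) · X[k]
Shifted x = [2, -2, 3, 3, -3, -1]

DFT(x[n-5]) = [2, -2.5000-4.3301i, 6.5000+6.0622i, 2, 6.5000-6.0622i, -2.5000+4.3301i]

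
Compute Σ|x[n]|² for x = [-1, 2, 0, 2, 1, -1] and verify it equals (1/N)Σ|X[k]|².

Time domain:
Σ|x[n]|² = |-1|² + |2|² + |0|² + |2|² + |1|² + |-1|² = 11.0000

Frequency domain:
(1/6)Σ|X[k]|² = (1/6)(|3|² + |-3.0000-1.7321i|² + |-3.4641i|² + |-3|² + |3.4641i|² + |-3.0000+1.7321i|²) = (1/6)·66.0000 = 11.0000

Both sides agree, confirming Parseval's theorem.

Σ|x[n]|² = (1/N)Σ|X[k]|² = 11.0000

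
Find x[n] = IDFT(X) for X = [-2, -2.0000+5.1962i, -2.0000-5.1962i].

x[n] = (1/3) Σ(k=0 to 2) X[k] · e^(2πikn/3)

Computing each x[n]:
x[0] = -2
x[1] = -3
x[2] = 3

x = [-2, -3, 3]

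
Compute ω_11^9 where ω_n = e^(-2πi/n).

ω_11^9 = e^(-2πi·9/11)
= cos(-2π·9/11) + i·sin(-2π·9/11)
= cos(-18π/11) + i·sin(-18π/11)

ω_11^9 = cos(-18π/11) + i·sin(-18π/11) = 0.4154+0.9096i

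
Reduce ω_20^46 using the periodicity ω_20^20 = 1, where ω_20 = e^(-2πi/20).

Since ω_20^20 = 1, powers reduce modulo 20.
46 mod 20 = 6
So ω_20^46 = ω_20^6 = e^(-2πi·6/20)

ω_20^46 = ω_20^6 = -0.3090-0.9511i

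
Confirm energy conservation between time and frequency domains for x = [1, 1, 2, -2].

Time domain:
Σ|x[n]|² = |1|² + |1|² + |2|² + |-2|² = 10.0000

Frequency domain:
(1/4)Σ|X[k]|² = (1/4)(|2|² + |-1-3i|² + |4|² + |-1+3i|²) = (1/4)·40.0000 = 10.0000

Both sides agree, confirming Parseval's theorem.

Σ|x[n]|² = (1/N)Σ|X[k]|² = 10.0000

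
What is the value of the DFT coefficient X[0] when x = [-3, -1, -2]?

X[0] = Σ(n=0 to 2) x[n] · ω_3^0 = Σ x[n]
= (-3) + (-1) + (-2)

X[0] = -6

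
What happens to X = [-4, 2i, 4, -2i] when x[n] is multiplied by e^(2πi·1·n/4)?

Modulation property: DFT(ω_4^(-1n)·x[n]) = X[(k-1) mod 4], so circularly shift X by 1 positions.

X[k-1] = [-2i, -4, 2i, 4]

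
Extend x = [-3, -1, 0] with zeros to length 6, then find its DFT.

Original 3-point DFT: [-4, -2.5000+0.8660i, -2.5000-0.8660i]
Zero-padded 6-point DFT provides frequency interpolation.

DFT_6([x, 0, ...]) = [-4, -3.5000+0.8660i, -2.5000+0.8660i, -2, -2.5000-0.8660i, -3.5000-0.8660i]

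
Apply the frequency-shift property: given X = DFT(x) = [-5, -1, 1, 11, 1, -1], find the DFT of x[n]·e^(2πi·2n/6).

Modulation property: DFT(ω_6^(-2n)·x[n]) = X[(k-2) mod 6], so circularly shift X by 2 positions.

X[k-2] = [1, -1, -5, -1, 1, 11]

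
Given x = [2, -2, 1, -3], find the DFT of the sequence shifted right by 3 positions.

Time shift by 3: X_shifted[k] = ω_4^(3k) · X[k]
Shifted x = [-2, 1, -3, 2]

DFT(x[n-3]) = [-2, 1+1i, -8, 1-1i]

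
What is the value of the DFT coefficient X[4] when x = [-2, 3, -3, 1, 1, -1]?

X[4] = Σ(n=0 to 5) x[n] · ω_6^(4n) where ω_6 = e^(-2πi/6)
= (-2)·ω_6^0 + (3)·ω_6^4 + (-3)·ω_6^8 + (1)·ω_6^12 + (1)·ω_6^16 + (-1)·ω_6^20

X[4] = -1.0000+6.9282i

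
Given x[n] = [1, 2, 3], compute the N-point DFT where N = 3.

X[k] = Σ(n=0 to 2) x[n] · ω_3^(nk)
where ω_3 = e^(-2πi/3)

Computing each X[k]:
X[0] = 6
X[1] = -1.5000+0.8660i
X[2] = -1.5000-0.8660i

X = [6, -1.5000+0.8660i, -1.5000-0.8660i]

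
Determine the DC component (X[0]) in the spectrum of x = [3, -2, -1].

X[0] = Σ(n=0 to 2) x[n] · ω_3^0 = Σ x[n]
= (3) + (-2) + (-1)

X[0] = 0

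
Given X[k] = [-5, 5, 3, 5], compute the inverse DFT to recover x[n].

x[n] = (1/4) Σ(k=0 to 3) X[k] · e^(2πikn/4)

Computing each x[n]:
x[0] = 2
x[1] = -2
x[2] = -3
x[3] = -2

x = [2, -2, -3, -2]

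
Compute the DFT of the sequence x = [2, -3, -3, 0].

X[k] = Σ(n=0 to 3) x[n] · ω_4^(nk)
where ω_4 = e^(-2πi/4)

Computing each X[k]:
X[0] = -4
X[1] = 5+3i
X[2] = 2
X[3] = 5-3i

X = [-4, 5+3i, 2, 5-3i]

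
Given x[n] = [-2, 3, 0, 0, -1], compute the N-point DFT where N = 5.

X[k] = Σ(n=0 to 4) x[n] · ω_5^(nk)
where ω_5 = e^(-2πi/5)

Computing each X[k]:
X[0] = 0
X[1] = -1.3820-3.8042i
X[2] = -3.6180-2.3511i
X[3] = -3.6180+2.3511i
X[4] = -1.3820+3.8042i

X = [0, -1.3820-3.8042i, -3.6180-2.3511i, -3.6180+2.3511i, -1.3820+3.8042i]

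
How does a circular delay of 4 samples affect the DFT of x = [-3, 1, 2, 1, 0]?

Time shift by 4: X_shifted[k] = ω_5^(4k) · X[k]
Shifted x = [1, 2, 1, 0, -3]

DFT(x[n-4]) = [1, -0.1180-5.3431i, 2.1180-1.9879i, 2.1180+1.9879i, -0.1180+5.3431i]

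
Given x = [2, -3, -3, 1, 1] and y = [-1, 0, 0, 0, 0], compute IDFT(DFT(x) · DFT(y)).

(x ⊛ y)[n] = Σ(m=0 to 4) x[m] · y[(n-m) mod 5]

Computing each output sample:
(x ⊛ y)[0] = -2
(x ⊛ y)[1] = 3
(x ⊛ y)[2] = 3
(x ⊛ y)[3] = -1
(x ⊛ y)[4] = -1

x ⊛ y = [-2, 3, 3, -1, -1]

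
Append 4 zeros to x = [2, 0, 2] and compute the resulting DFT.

Original 3-point DFT: [4, 1.0000+1.7321i, 1.0000-1.7321i]
Zero-padded 7-point DFT provides frequency interpolation.

DFT_7([x, 0, ...]) = [4, 1.5550-1.9499i, 0.1981+0.8678i, 3.2470+1.5637i, 3.2470-1.5637i, 0.1981-0.8678i, 1.5550+1.9499i]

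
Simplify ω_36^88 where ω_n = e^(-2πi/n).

Since ω_36^36 = 1, powers reduce modulo 36.
88 mod 36 = 16
So ω_36^88 = ω_36^16 = e^(-2πi·16/36)

ω_36^88 = ω_36^16 = -0.9397-0.3420i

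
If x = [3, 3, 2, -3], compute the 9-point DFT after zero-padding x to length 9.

Original 4-point DFT: [5, 1-6i, 5, 1+6i]
Zero-padded 9-point DFT provides frequency interpolation.

DFT_9([x, 0, ...]) = [5, 7.1454-1.2999i, 3.1416-6.2365i, -2.5000-0.8660i, 3.2130+2.8576i, 3.2130-2.8576i, -2.5000+0.8660i, 3.1416+6.2365i, 7.1454+1.2999i]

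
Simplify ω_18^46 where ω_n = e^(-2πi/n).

Since ω_18^18 = 1, powers reduce modulo 18.
46 mod 18 = 10
So ω_18^46 = ω_18^10 = e^(-2πi·10/18)

ω_18^46 = ω_18^10 = -0.9397+0.3420i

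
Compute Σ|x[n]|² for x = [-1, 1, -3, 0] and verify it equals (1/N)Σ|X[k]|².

Time domain:
Σ|x[n]|² = |-1|² + |1|² + |-3|² + |0|² = 11.0000

Frequency domain:
(1/4)Σ|X[k]|² = (1/4)(|-3|² + |2-1i|² + |-5|² + |2+1i|²) = (1/4)·44.0000 = 11.0000

Both sides agree, confirming Parseval's theorem.

Σ|x[n]|² = (1/N)Σ|X[k]|² = 11.0000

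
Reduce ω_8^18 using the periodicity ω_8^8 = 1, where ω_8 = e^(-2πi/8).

Since ω_8^8 = 1, powers reduce modulo 8.
18 mod 8 = 2
So ω_8^18 = ω_8^2 = e^(-2πi·2/8)

ω_8^18 = ω_8^2 = -1i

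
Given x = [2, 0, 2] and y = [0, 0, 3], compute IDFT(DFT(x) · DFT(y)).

(x ⊛ y)[n] = Σ(m=0 to 2) x[m] · y[(n-m) mod 3]

Computing each output sample:
(x ⊛ y)[0] = 0
(x ⊛ y)[1] = 6
(x ⊛ y)[2] = 6

x ⊛ y = [0, 6, 6]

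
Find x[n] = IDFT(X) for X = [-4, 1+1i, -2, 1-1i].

x[n] = (1/4) Σ(k=0 to 3) X[k] · e^(2πikn/4)

Computing each x[n]:
x[0] = -1
x[1] = -1
x[2] = -2
x[3] = 0

x = [-1, -1, -2, 0]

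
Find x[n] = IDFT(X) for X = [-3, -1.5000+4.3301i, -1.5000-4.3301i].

x[n] = (1/3) Σ(k=0 to 2) X[k] · e^(2πikn/3)

Computing each x[n]:
x[0] = -2
x[1] = -3
x[2] = 2

x = [-2, -3, 2]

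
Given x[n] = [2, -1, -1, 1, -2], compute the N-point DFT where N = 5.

X[k] = Σ(n=0 to 4) x[n] · ω_5^(nk)
where ω_5 = e^(-2πi/5)

Computing each X[k]:
X[0] = -1
X[1] = 1.0729+0.2245i
X[2] = 4.4271-2.4899i
X[3] = 4.4271+2.4899i
X[4] = 1.0729-0.2245i

X = [-1, 1.0729+0.2245i, 4.4271-2.4899i, 4.4271+2.4899i, 1.0729-0.2245i]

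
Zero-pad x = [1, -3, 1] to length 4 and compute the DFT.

Original 3-point DFT: [-1, 2.0000+3.4641i, 2.0000-3.4641i]
Zero-padded 4-point DFT provides frequency interpolation.

DFT_4([x, 0, ...]) = [-1, 3i, 5, -3i]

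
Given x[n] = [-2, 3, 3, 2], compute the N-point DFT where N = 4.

X[k] = Σ(n=0 to 3) x[n] · ω_4^(nk)
where ω_4 = e^(-2πi/4)

Computing each X[k]:
X[0] = 6
X[1] = -5-1i
X[2] = -4
X[3] = -5+1i

X = [6, -5-1i, -4, -5+1i]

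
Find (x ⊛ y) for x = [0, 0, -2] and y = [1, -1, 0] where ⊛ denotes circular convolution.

(x ⊛ y)[n] = Σ(m=0 to 2) x[m] · y[(n-m) mod 3]

Computing each output sample:
(x ⊛ y)[0] = 2
(x ⊛ y)[1] = 0
(x ⊛ y)[2] = -2

x ⊛ y = [2, 0, -2]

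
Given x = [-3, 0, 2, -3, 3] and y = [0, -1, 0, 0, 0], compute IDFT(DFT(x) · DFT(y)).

(x ⊛ y)[n] = Σ(m=0 to 4) x[m] · y[(n-m) mod 5]

Computing each output sample:
(x ⊛ y)[0] = -3
(x ⊛ y)[1] = 3
(x ⊛ y)[2] = 0
(x ⊛ y)[3] = -2
(x ⊛ y)[4] = 3

x ⊛ y = [-3, 3, 0, -2, 3]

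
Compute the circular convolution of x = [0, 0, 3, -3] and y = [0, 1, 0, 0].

(x ⊛ y)[n] = Σ(m=0 to 3) x[m] · y[(n-m) mod 4]

Computing each output sample:
(x ⊛ y)[0] = -3
(x ⊛ y)[1] = 0
(x ⊛ y)[2] = 0
(x ⊛ y)[3] = 3

x ⊛ y = [-3, 0, 0, 3]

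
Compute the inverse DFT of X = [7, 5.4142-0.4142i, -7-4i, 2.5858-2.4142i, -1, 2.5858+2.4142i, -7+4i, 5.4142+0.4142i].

x[n] = (1/8) Σ(k=0 to 7) X[k] · e^(2πikn/8)

Computing each x[n]:
x[0] = 1
x[1] = 3
x[2] = 2
x[3] = 0
x[4] = -3
x[5] = 1
x[6] = 3
x[7] = 0

x = [1, 3, 2, 0, -3, 1, 3, 0]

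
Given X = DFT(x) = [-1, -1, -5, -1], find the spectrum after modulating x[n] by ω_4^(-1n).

Modulation property: DFT(ω_4^(-1n)·x[n]) = X[(k-1) mod 4], so circularly shift X by 1 positions.

X[k-1] = [-1, -1, -1, -5]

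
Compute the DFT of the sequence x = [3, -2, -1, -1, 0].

X[k] = Σ(n=0 to 4) x[n] · ω_5^(nk)
where ω_5 = e^(-2πi/5)

Computing each X[k]:
X[0] = -1
X[1] = 4.0000+1.9021i
X[2] = 4.0000+1.1756i
X[3] = 4.0000-1.1756i
X[4] = 4.0000-1.9021i

X = [-1, 4.0000+1.9021i, 4.0000+1.1756i, 4.0000-1.1756i, 4.0000-1.9021i]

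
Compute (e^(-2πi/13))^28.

Since ω_13^13 = 1, powers reduce modulo 13.
28 mod 13 = 2
So ω_13^28 = ω_13^2 = e^(-2πi·2/13)

ω_13^28 = ω_13^2 = 0.5681-0.8230i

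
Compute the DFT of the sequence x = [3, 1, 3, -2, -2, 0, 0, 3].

X[k] = Σ(n=0 to 7) x[n] · ω_8^(nk)
where ω_8 = e^(-2πi/8)

Computing each X[k]:
X[0] = 6
X[1] = 9.2426-0.1716i
X[2] = -2
X[3] = 0.7574+5.8284i
X[4] = 2
X[5] = 0.7574-5.8284i
X[6] = -2
X[7] = 9.2426+0.1716i

X = [6, 9.2426-0.1716i, -2, 0.7574+5.8284i, 2, 0.7574-5.8284i, -2, 9.2426+0.1716i]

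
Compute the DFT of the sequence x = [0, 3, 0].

X[k] = Σ(n=0 to 2) x[n] · ω_3^(nk)
where ω_3 = e^(-2πi/3)

Computing each X[k]:
X[0] = 3
X[1] = -1.5000-2.5981i
X[2] = -1.5000+2.5981i

X = [3, -1.5000-2.5981i, -1.5000+2.5981i]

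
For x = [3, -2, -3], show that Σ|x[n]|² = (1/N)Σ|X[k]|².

Time domain:
Σ|x[n]|² = |3|² + |-2|² + |-3|² = 22.0000

Frequency domain:
(1/3)Σ|X[k]|² = (1/3)(|-2|² + |5.5000-0.8660i|² + |5.5000+0.8660i|²) = (1/3)·66.0000 = 22.0000

Both sides agree, confirming Parseval's theorem.

Σ|x[n]|² = (1/N)Σ|X[k]|² = 22.0000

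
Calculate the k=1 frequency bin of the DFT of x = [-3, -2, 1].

X[1] = Σ(n=0 to 2) x[n] · ω_3^(1n) where ω_3 = e^(-2πi/3)
= (-3)·ω_3^0 + (-2)·ω_3^1 + (1)·ω_3^2

X[1] = -2.5000+2.5981i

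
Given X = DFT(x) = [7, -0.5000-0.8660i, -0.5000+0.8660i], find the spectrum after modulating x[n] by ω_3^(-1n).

Modulation property: DFT(ω_3^(-1n)·x[n]) = X[(k-1) mod 3], so circularly shift X by 1 positions.

X[k-1] = [-0.5000+0.8660i, 7, -0.5000-0.8660i]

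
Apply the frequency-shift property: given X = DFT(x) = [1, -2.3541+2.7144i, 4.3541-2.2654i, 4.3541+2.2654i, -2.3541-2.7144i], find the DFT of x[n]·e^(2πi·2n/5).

Modulation property: DFT(ω_5^(-2n)·x[n]) = X[(k-2) mod 5], so circularly shift X by 2 positions.

X[k-2] = [4.3541+2.2654i, -2.3541-2.7144i, 1, -2.3541+2.7144i, 4.3541-2.2654i]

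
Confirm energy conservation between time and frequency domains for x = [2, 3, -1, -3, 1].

Time domain:
Σ|x[n]|² = |2|² + |3|² + |-1|² + |-3|² + |1|² = 24.0000

Frequency domain:
(1/5)Σ|X[k]|² = (1/5)(|2|² + |6.4721-3.0777i|² + |-2.4721+0.7265i|² + |-2.4721-0.7265i|² + |6.4721+3.0777i|²) = (1/5)·120.0000 = 24.0000

Both sides agree, confirming Parseval's theorem.

Σ|x[n]|² = (1/N)Σ|X[k]|² = 24.0000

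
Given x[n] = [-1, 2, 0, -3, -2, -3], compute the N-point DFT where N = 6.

X[k] = Σ(n=0 to 5) x[n] · ω_6^(nk)
where ω_6 = e^(-2πi/6)

Computing each X[k]:
X[0] = -7
X[1] = 2.5000-6.0622i
X[2] = -2.5000-2.5981i
X[3] = 1
X[4] = -2.5000+2.5981i
X[5] = 2.5000+6.0622i

X = [-7, 2.5000-6.0622i, -2.5000-2.5981i, 1, -2.5000+2.5981i, 2.5000+6.0622i]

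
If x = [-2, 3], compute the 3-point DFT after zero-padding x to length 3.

Original 2-point DFT: [1, -5]
Zero-padded 3-point DFT provides frequency interpolation.

DFT_3([x, 0, ...]) = [1, -3.5000-2.5981i, -3.5000+2.5981i]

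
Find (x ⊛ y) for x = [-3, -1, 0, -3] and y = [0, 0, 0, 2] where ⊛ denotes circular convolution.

(x ⊛ y)[n] = Σ(m=0 to 3) x[m] · y[(n-m) mod 4]

Computing each output sample:
(x ⊛ y)[0] = -2
(x ⊛ y)[1] = 0
(x ⊛ y)[2] = -6
(x ⊛ y)[3] = -6

x ⊛ y = [-2, 0, -6, -6]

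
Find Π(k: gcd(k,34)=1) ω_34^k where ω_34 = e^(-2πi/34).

The primitive 34th roots of unity are ω_34^k for k coprime to 34: k ∈ {1, 3, 5, 7, 9, 11, 13, 15, 19, 21, 23, 25, 27, 29, 31, 33}
Their product equals the constant term of the cyclotomic polynomial Φ_34(x) up to sign.
For n ≥ 3, the product of all primitive nth roots of unity is 1. (For n=1 it is 1; for n=2 it is -1.)

1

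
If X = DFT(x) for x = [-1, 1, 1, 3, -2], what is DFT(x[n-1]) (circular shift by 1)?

Time shift by 1: X_shifted[k] = ω_5^(1k) · X[k]
Shifted x = [-2, -1, 1, 1, 3]

DFT(x[n-1]) = [2, -3.0000+3.8042i, -3.0000+2.3511i, -3.0000-2.3511i, -3.0000-3.8042i]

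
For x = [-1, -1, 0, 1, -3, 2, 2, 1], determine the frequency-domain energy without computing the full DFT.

Parseval: Σ|x[n]|² = (1/N)Σ|X[k]|², so Σ|X[k]|² = N·Σ|x[n]|² = 8·21.0000

Σ|X[k]|² = N·Σ|x[n]|² = 8·21.0000 = 168.0000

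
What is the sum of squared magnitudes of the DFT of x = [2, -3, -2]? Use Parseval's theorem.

Parseval: Σ|x[n]|² = (1/N)Σ|X[k]|², so Σ|X[k]|² = N·Σ|x[n]|² = 3·17.0000

Σ|X[k]|² = N·Σ|x[n]|² = 3·17.0000 = 51.0000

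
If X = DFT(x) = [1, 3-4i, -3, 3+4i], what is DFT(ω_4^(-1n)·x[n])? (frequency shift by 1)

Modulation property: DFT(ω_4^(-1n)·x[n]) = X[(k-1) mod 4], so circularly shift X by 1 positions.

X[k-1] = [3+4i, 1, 3-4i, -3]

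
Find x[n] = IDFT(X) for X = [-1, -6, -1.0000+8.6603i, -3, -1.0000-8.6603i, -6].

x[n] = (1/6) Σ(k=0 to 5) X[k] · e^(2πikn/6)

Computing each x[n]:
x[0] = -3
x[1] = -3
x[2] = 3
x[3] = 2
x[4] = -2
x[5] = 2

x = [-3, -3, 3, 2, -2, 2]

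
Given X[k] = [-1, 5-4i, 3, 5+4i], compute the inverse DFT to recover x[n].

x[n] = (1/4) Σ(k=0 to 3) X[k] · e^(2πikn/4)

Computing each x[n]:
x[0] = 3
x[1] = 1
x[2] = -2
x[3] = -3

x = [3, 1, -2, -3]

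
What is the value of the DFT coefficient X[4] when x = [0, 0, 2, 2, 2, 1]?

X[4] = Σ(n=0 to 5) x[n] · ω_6^(4n) where ω_6 = e^(-2πi/6)
= (0)·ω_6^0 + (0)·ω_6^4 + (2)·ω_6^8 + (2)·ω_6^12 + (2)·ω_6^16 + (1)·ω_6^20

X[4] = -0.5000-0.8660i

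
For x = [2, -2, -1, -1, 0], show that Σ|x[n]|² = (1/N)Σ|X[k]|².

Time domain:
Σ|x[n]|² = |2|² + |-2|² + |-1|² + |-1|² + |0|² = 10.0000

Frequency domain:
(1/5)Σ|X[k]|² = (1/5)(|-2|² + |3.0000+1.9021i|² + |3.0000+1.1756i|² + |3.0000-1.1756i|² + |3.0000-1.9021i|²) = (1/5)·50.0000 = 10.0000

Both sides agree, confirming Parseval's theorem.

Σ|x[n]|² = (1/N)Σ|X[k]|² = 10.0000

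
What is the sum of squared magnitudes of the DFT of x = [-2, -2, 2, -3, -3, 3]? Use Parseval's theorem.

Parseval: Σ|x[n]|² = (1/N)Σ|X[k]|², so Σ|X[k]|² = N·Σ|x[n]|² = 6·39.0000

Σ|X[k]|² = N·Σ|x[n]|² = 6·39.0000 = 234.0000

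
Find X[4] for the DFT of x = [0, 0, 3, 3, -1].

X[4] = Σ(n=0 to 4) x[n] · ω_5^(4n) where ω_5 = e^(-2πi/5)
= (0)·ω_5^0 + (0)·ω_5^4 + (3)·ω_5^8 + (3)·ω_5^12 + (-1)·ω_5^16

X[4] = -5.1631+0.9511i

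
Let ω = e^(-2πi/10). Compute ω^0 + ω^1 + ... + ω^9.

Sum of all nth roots of unity equals 0 for n > 1 (geometric series with r ≠ 1).

0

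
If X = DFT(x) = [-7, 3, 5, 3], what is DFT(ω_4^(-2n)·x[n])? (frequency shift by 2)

Modulation property: DFT(ω_4^(-2n)·x[n]) = X[(k-2) mod 4], so circularly shift X by 2 positions.

X[k-2] = [5, 3, -7, 3]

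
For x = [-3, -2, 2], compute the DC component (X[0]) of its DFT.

X[0] = Σ(n=0 to 2) x[n] · ω_3^0 = Σ x[n]
= (-3) + (-2) + (2)

X[0] = -3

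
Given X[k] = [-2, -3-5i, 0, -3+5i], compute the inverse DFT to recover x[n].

x[n] = (1/4) Σ(k=0 to 3) X[k] · e^(2πikn/4)

Computing each x[n]:
x[0] = -2
x[1] = 2
x[2] = 1
x[3] = -3

x = [-2, 2, 1, -3]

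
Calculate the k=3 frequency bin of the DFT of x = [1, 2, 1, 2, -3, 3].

X[3] = Σ(n=0 to 5) x[n] · ω_6^(3n) where ω_6 = e^(-2πi/6)
= (1)·ω_6^0 + (2)·ω_6^3 + (1)·ω_6^6 + (2)·ω_6^9 + (-3)·ω_6^12 + (3)·ω_6^15

X[3] = -8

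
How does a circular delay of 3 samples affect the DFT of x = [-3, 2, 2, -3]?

Time shift by 3: X_shifted[k] = ω_4^(3k) · X[k]
Shifted x = [2, 2, -3, -3]

DFT(x[n-3]) = [-2, 5-5i, 0, 5+5i]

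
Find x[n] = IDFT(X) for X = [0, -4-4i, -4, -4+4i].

x[n] = (1/4) Σ(k=0 to 3) X[k] · e^(2πikn/4)

Computing each x[n]:
x[0] = -3
x[1] = 3
x[2] = 1
x[3] = -1

x = [-3, 3, 1, -1]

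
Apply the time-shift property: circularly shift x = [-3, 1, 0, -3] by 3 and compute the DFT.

Time shift by 3: X_shifted[k] = ω_4^(3k) · X[k]
Shifted x = [1, 0, -3, -3]

DFT(x[n-3]) = [-5, 4-3i, 1, 4+3i]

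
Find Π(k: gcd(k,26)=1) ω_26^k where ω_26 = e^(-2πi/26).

The primitive 26th roots of unity are ω_26^k for k coprime to 26: k ∈ {1, 3, 5, 7, 9, 11, 15, 17, 19, 21, 23, 25}
Their product equals the constant term of the cyclotomic polynomial Φ_26(x) up to sign.
For n ≥ 3, the product of all primitive nth roots of unity is 1. (For n=1 it is 1; for n=2 it is -1.)

1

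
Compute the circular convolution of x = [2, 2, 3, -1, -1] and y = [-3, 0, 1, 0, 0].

(x ⊛ y)[n] = Σ(m=0 to 4) x[m] · y[(n-m) mod 5]

Computing each output sample:
(x ⊛ y)[0] = -7
(x ⊛ y)[1] = -7
(x ⊛ y)[2] = -7
(x ⊛ y)[3] = 5
(x ⊛ y)[4] = 6

x ⊛ y = [-7, -7, -7, 5, 6]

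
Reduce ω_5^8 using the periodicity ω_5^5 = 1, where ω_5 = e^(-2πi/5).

Since ω_5^5 = 1, powers reduce modulo 5.
8 mod 5 = 3
So ω_5^8 = ω_5^3 = e^(-2πi·3/5)

ω_5^8 = ω_5^3 = -0.8090+0.5878i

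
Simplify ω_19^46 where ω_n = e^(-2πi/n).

Since ω_19^19 = 1, powers reduce modulo 19.
46 mod 19 = 8
So ω_19^46 = ω_19^8 = e^(-2πi·8/19)

ω_19^46 = ω_19^8 = -0.8795-0.4759i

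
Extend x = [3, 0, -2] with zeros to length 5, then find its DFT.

Original 3-point DFT: [1, 4.0000-1.7321i, 4.0000+1.7321i]
Zero-padded 5-point DFT provides frequency interpolation.

DFT_5([x, 0, ...]) = [1, 4.6180+1.1756i, 2.3820-1.9021i, 2.3820+1.9021i, 4.6180-1.1756i]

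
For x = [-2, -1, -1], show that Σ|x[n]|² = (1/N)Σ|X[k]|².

Time domain:
Σ|x[n]|² = |-2|² + |-1|² + |-1|² = 6.0000

Frequency domain:
(1/3)Σ|X[k]|² = (1/3)(|-4|² + |-1|² + |-1|²) = (1/3)·18.0000 = 6.0000

Both sides agree, confirming Parseval's theorem.

Σ|x[n]|² = (1/N)Σ|X[k]|² = 6.0000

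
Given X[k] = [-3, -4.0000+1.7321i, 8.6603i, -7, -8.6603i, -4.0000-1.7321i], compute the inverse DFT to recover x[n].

x[n] = (1/6) Σ(k=0 to 5) X[k] · e^(2πikn/6)

Computing each x[n]:
x[0] = -3
x[1] = -3
x[2] = 1
x[3] = 2
x[4] = -3
x[5] = 3

x = [-3, -3, 1, 2, -3, 3]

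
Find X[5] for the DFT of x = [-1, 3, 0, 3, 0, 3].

X[5] = Σ(n=0 to 5) x[n] · ω_6^(5n) where ω_6 = e^(-2πi/6)
= (-1)·ω_6^0 + (3)·ω_6^5 + (0)·ω_6^10 + (3)·ω_6^15 + (0)·ω_6^20 + (3)·ω_6^25

X[5] = -1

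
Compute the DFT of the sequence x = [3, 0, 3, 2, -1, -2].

X[k] = Σ(n=0 to 5) x[n] · ω_6^(nk)
where ω_6 = e^(-2πi/6)

Computing each X[k]:
X[0] = 5
X[1] = -1.0000-5.1962i
X[2] = 5.0000+1.7321i
X[3] = 5
X[4] = 5.0000-1.7321i
X[5] = -1.0000+5.1962i

X = [5, -1.0000-5.1962i, 5.0000+1.7321i, 5, 5.0000-1.7321i, -1.0000+5.1962i]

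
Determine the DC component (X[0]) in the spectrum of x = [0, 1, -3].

X[0] = Σ(n=0 to 2) x[n] · ω_3^0 = Σ x[n]
= (0) + (1) + (-3)

X[0] = -2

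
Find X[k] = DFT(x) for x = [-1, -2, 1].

X[k] = Σ(n=0 to 2) x[n] · ω_3^(nk)
where ω_3 = e^(-2πi/3)

Computing each X[k]:
X[0] = -2
X[1] = -0.5000+2.5981i
X[2] = -0.5000-2.5981i

X = [-2, -0.5000+2.5981i, -0.5000-2.5981i]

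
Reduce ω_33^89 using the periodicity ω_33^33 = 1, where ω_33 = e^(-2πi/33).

Since ω_33^33 = 1, powers reduce modulo 33.
89 mod 33 = 23
So ω_33^89 = ω_33^23 = e^(-2πi·23/33)

ω_33^89 = ω_33^23 = -0.3271+0.9450i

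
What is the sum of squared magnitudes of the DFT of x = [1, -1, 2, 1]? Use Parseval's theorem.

Parseval: Σ|x[n]|² = (1/N)Σ|X[k]|², so Σ|X[k]|² = N·Σ|x[n]|² = 4·7.0000

Σ|X[k]|² = N·Σ|x[n]|² = 4·7.0000 = 28.0000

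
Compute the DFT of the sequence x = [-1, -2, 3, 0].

X[k] = Σ(n=0 to 3) x[n] · ω_4^(nk)
where ω_4 = e^(-2πi/4)

Computing each X[k]:
X[0] = 0
X[1] = -4+2i
X[2] = 4
X[3] = -4-2i

X = [0, -4+2i, 4, -4-2i]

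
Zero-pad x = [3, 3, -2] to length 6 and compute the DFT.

Original 3-point DFT: [4, 2.5000-4.3301i, 2.5000+4.3301i]
Zero-padded 6-point DFT provides frequency interpolation.

DFT_6([x, 0, ...]) = [4, 5.5000-0.8660i, 2.5000-4.3301i, -2, 2.5000+4.3301i, 5.5000+0.8660i]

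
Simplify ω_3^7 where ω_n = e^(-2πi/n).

Since ω_3^3 = 1, powers reduce modulo 3.
7 mod 3 = 1
So ω_3^7 = ω_3^1 = e^(-2πi·1/3)

ω_3^7 = ω_3^1 = -0.5000-0.8660i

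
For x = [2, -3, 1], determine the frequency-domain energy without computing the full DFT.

Parseval: Σ|x[n]|² = (1/N)Σ|X[k]|², so Σ|X[k]|² = N·Σ|x[n]|² = 3·14.0000

Σ|X[k]|² = N·Σ|x[n]|² = 3·14.0000 = 42.0000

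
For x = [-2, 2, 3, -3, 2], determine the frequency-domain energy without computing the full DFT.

Parseval: Σ|x[n]|² = (1/N)Σ|X[k]|², so Σ|X[k]|² = N·Σ|x[n]|² = 5·30.0000

Σ|X[k]|² = N·Σ|x[n]|² = 5·30.0000 = 150.0000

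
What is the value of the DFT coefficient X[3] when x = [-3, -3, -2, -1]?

X[3] = Σ(n=0 to 3) x[n] · ω_4^(3n) where ω_4 = e^(-2πi/4)
= (-3)·ω_4^0 + (-3)·ω_4^3 + (-2)·ω_4^6 + (-1)·ω_4^9

X[3] = -1-2i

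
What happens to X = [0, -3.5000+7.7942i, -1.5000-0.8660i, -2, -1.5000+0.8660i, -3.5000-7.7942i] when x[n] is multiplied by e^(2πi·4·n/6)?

Modulation property: DFT(ω_6^(-4n)·x[n]) = X[(k-4) mod 6], so circularly shift X by 4 positions.

X[k-4] = [-1.5000-0.8660i, -2, -1.5000+0.8660i, -3.5000-7.7942i, 0, -3.5000+7.7942i]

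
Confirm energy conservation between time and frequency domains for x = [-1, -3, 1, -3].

Time domain:
Σ|x[n]|² = |-1|² + |-3|² + |1|² + |-3|² = 20.0000

Frequency domain:
(1/4)Σ|X[k]|² = (1/4)(|-6|² + |-2|² + |6|² + |-2|²) = (1/4)·80.0000 = 20.0000

Both sides agree, confirming Parseval's theorem.

Σ|x[n]|² = (1/N)Σ|X[k]|² = 20.0000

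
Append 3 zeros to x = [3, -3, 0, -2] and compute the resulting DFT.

Original 4-point DFT: [-2, 3+1i, 8, 3-1i]
Zero-padded 7-point DFT provides frequency interpolation.

DFT_7([x, 0, ...]) = [-2, 2.9315+3.2133i, 2.4206+1.3611i, 6.1479+3.2515i, 6.1479-3.2515i, 2.4206-1.3611i, 2.9315-3.2133i]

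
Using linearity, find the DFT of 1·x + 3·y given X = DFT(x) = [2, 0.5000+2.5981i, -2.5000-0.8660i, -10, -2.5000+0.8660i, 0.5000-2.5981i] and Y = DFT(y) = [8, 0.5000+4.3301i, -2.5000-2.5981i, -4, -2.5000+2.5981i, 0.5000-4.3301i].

By linearity: DFT(1x + 3y) = 1·DFT(x) + 3·DFT(y)
= 1·[2, 0.5000+2.5981i, -2.5000-0.8660i, -10, -2.5000+0.8660i, 0.5000-2.5981i] + 3·[8, 0.5000+4.3301i, -2.5000-2.5981i, -4, -2.5000+2.5981i, 0.5000-4.3301i]

Computing element-wise:
Z[0] = 1·(2) + 3·(8) = 26
Z[1] = 1·(0.5000+2.5981i) + 3·(0.5000+4.3301i) = 2.0000+15.5884i
Z[2] = 1·(-2.5000-0.8660i) + 3·(-2.5000-2.5981i) = -10.0000-8.6603i
Z[3] = 1·(-10) + 3·(-4) = -22
Z[4] = 1·(-2.5000+0.8660i) + 3·(-2.5000+2.5981i) = -10.0000+8.6603i
Z[5] = 1·(0.5000-2.5981i) + 3·(0.5000-4.3301i) = 2.0000-15.5884i

DFT(1x + 3y) = 1·X + 3·Y = [26, 2.0000+15.5884i, -10.0000-8.6603i, -22, -10.0000+8.6603i, 2.0000-15.5884i]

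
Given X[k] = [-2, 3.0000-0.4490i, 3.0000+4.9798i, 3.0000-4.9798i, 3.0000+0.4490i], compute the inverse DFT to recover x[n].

x[n] = (1/5) Σ(k=0 to 4) X[k] · e^(2πikn/5)

Computing each x[n]:
x[0] = 2
x[1] = -2
x[2] = 1
x[3] = -3
x[4] = 0

x = [2, -2, 1, -3, 0]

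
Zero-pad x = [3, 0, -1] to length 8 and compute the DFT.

Original 3-point DFT: [2, 3.5000-0.8660i, 3.5000+0.8660i]
Zero-padded 8-point DFT provides frequency interpolation.

DFT_8([x, 0, ...]) = [2, 3+1i, 4, 3-1i, 2, 3+1i, 4, 3-1i]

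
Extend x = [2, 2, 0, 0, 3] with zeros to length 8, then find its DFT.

Original 5-point DFT: [7, 3.5451+0.9511i, -2.0451+0.5878i, -2.0451-0.5878i, 3.5451-0.9511i]
Zero-padded 8-point DFT provides frequency interpolation.

DFT_8([x, 0, ...]) = [7, 0.4142-1.4142i, 5-2i, -2.4142-1.4142i, 3, -2.4142+1.4142i, 5+2i, 0.4142+1.4142i]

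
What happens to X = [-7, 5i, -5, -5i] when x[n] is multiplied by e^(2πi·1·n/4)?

Modulation property: DFT(ω_4^(-1n)·x[n]) = X[(k-1) mod 4], so circularly shift X by 1 positions.

X[k-1] = [-5i, -7, 5i, -5]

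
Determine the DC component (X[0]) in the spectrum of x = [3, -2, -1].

X[0] = Σ(n=0 to 2) x[n] · ω_3^0 = Σ x[n]
= (3) + (-2) + (-1)

X[0] = 0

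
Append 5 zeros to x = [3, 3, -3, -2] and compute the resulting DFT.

Original 4-point DFT: [1, 6-5i, -1, 6+5i]
Zero-padded 9-point DFT provides frequency interpolation.

DFT_9([x, 0, ...]) = [1, 5.7772+2.7581i, 7.3400-3.6604i, 1.0000-5.1962i, -1.1172-1.2224i, -1.1172+1.2224i, 1.0000+5.1962i, 7.3400+3.6604i, 5.7772-2.7581i]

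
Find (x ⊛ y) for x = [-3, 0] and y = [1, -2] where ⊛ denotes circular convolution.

(x ⊛ y)[n] = Σ(m=0 to 1) x[m] · y[(n-m) mod 2]

Computing each output sample:
(x ⊛ y)[0] = -3
(x ⊛ y)[1] = 6

x ⊛ y = [-3, 6]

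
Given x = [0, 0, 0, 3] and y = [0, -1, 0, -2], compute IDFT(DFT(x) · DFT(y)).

(x ⊛ y)[n] = Σ(m=0 to 3) x[m] · y[(n-m) mod 4]

Computing each output sample:
(x ⊛ y)[0] = -3
(x ⊛ y)[1] = 0
(x ⊛ y)[2] = -6
(x ⊛ y)[3] = 0

x ⊛ y = [-3, 0, -6, 0]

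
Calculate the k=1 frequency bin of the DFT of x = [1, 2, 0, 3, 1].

X[1] = Σ(n=0 to 4) x[n] · ω_5^(1n) where ω_5 = e^(-2πi/5)
= (1)·ω_5^0 + (2)·ω_5^1 + (0)·ω_5^2 + (3)·ω_5^3 + (1)·ω_5^4

X[1] = -0.5000+0.8123i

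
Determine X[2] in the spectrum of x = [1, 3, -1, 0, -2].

X[2] = Σ(n=0 to 4) x[n] · ω_5^(2n) where ω_5 = e^(-2πi/5)
= (1)·ω_5^0 + (3)·ω_5^2 + (-1)·ω_5^4 + (0)·ω_5^6 + (-2)·ω_5^8

X[2] = -0.1180-3.8900i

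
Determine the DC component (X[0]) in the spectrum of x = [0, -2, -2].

X[0] = Σ(n=0 to 2) x[n] · ω_3^0 = Σ x[n]
= (0) + (-2) + (-2)

X[0] = -4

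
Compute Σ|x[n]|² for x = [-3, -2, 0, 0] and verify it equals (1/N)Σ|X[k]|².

Time domain:
Σ|x[n]|² = |-3|² + |-2|² + |0|² + |0|² = 13.0000

Frequency domain:
(1/4)Σ|X[k]|² = (1/4)(|-5|² + |-3+2i|² + |-1|² + |-3-2i|²) = (1/4)·52.0000 = 13.0000

Both sides agree, confirming Parseval's theorem.

Σ|x[n]|² = (1/N)Σ|X[k]|² = 13.0000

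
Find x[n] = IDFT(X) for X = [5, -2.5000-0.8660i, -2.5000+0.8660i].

x[n] = (1/3) Σ(k=0 to 2) X[k] · e^(2πikn/3)

Computing each x[n]:
x[0] = 0
x[1] = 3
x[2] = 2

x = [0, 3, 2]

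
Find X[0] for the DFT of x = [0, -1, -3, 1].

X[0] = Σ(n=0 to 3) x[n] · ω_4^0 = Σ x[n]
= (0) + (-1) + (-3) + (1)

X[0] = -3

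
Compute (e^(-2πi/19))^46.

Since ω_19^19 = 1, powers reduce modulo 19.
46 mod 19 = 8
So ω_19^46 = ω_19^8 = e^(-2πi·8/19)

ω_19^46 = ω_19^8 = -0.8795-0.4759i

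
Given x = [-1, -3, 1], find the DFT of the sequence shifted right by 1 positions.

Time shift by 1: X_shifted[k] = ω_3^(1k) · X[k]
Shifted x = [1, -1, -3]

DFT(x[n-1]) = [-3, 3.0000-1.7321i, 3.0000+1.7321i]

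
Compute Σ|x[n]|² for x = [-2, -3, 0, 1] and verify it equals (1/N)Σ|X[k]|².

Time domain:
Σ|x[n]|² = |-2|² + |-3|² + |0|² + |1|² = 14.0000

Frequency domain:
(1/4)Σ|X[k]|² = (1/4)(|-4|² + |-2+4i|² + |0|² + |-2-4i|²) = (1/4)·56.0000 = 14.0000

Both sides agree, confirming Parseval's theorem.

Σ|x[n]|² = (1/N)Σ|X[k]|² = 14.0000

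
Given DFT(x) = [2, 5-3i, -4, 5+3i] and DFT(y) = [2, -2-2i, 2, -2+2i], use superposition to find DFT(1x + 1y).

By linearity: DFT(1x + 1y) = 1·DFT(x) + 1·DFT(y)
= 1·[2, 5-3i, -4, 5+3i] + 1·[2, -2-2i, 2, -2+2i]

Computing element-wise:
Z[0] = 1·(2) + 1·(2) = 4
Z[1] = 1·(5-3i) + 1·(-2-2i) = 3-5i
Z[2] = 1·(-4) + 1·(2) = -2
Z[3] = 1·(5+3i) + 1·(-2+2i) = 3+5i

DFT(1x + 1y) = 1·X + 1·Y = [4, 3-5i, -2, 3+5i]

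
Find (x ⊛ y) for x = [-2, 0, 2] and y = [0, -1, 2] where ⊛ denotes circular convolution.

(x ⊛ y)[n] = Σ(m=0 to 2) x[m] · y[(n-m) mod 3]

Computing each output sample:
(x ⊛ y)[0] = -2
(x ⊛ y)[1] = 6
(x ⊛ y)[2] = -4

x ⊛ y = [-2, 6, -4]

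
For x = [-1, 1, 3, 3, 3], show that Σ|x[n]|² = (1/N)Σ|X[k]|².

Time domain:
Σ|x[n]|² = |-1|² + |1|² + |3|² + |3|² + |3|² = 29.0000

Frequency domain:
(1/5)Σ|X[k]|² = (1/5)(|9|² + |-4.6180+1.9021i|² + |-2.3820+1.1756i|² + |-2.3820-1.1756i|² + |-4.6180-1.9021i|²) = (1/5)·145.0000 = 29.0000

Both sides agree, confirming Parseval's theorem.

Σ|x[n]|² = (1/N)Σ|X[k]|² = 29.0000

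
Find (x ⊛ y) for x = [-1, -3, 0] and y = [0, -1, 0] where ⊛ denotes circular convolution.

(x ⊛ y)[n] = Σ(m=0 to 2) x[m] · y[(n-m) mod 3]

Computing each output sample:
(x ⊛ y)[0] = 0
(x ⊛ y)[1] = 1
(x ⊛ y)[2] = 3

x ⊛ y = [0, 1, 3]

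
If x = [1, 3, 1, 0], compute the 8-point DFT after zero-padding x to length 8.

Original 4-point DFT: [5, -3i, -1, 3i]
Zero-padded 8-point DFT provides frequency interpolation.

DFT_8([x, 0, ...]) = [5, 3.1213-3.1213i, -3i, -1.1213-1.1213i, -1, -1.1213+1.1213i, 3i, 3.1213+3.1213i]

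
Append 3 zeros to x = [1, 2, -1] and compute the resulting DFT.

Original 3-point DFT: [2, 0.5000-2.5981i, 0.5000+2.5981i]
Zero-padded 6-point DFT provides frequency interpolation.

DFT_6([x, 0, ...]) = [2, 2.5000-0.8660i, 0.5000-2.5981i, -2, 0.5000+2.5981i, 2.5000+0.8660i]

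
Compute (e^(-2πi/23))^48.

Since ω_23^23 = 1, powers reduce modulo 23.
48 mod 23 = 2
So ω_23^48 = ω_23^2 = e^(-2πi·2/23)

ω_23^48 = ω_23^2 = 0.8544-0.5196i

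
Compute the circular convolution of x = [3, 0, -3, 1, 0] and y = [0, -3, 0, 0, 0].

(x ⊛ y)[n] = Σ(m=0 to 4) x[m] · y[(n-m) mod 5]

Computing each output sample:
(x ⊛ y)[0] = 0
(x ⊛ y)[1] = -9
(x ⊛ y)[2] = 0
(x ⊛ y)[3] = 9
(x ⊛ y)[4] = -3

x ⊛ y = [0, -9, 0, 9, -3]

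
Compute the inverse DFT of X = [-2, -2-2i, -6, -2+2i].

x[n] = (1/4) Σ(k=0 to 3) X[k] · e^(2πikn/4)

Computing each x[n]:
x[0] = -3
x[1] = 2
x[2] = -1
x[3] = 0

x = [-3, 2, -1, 0]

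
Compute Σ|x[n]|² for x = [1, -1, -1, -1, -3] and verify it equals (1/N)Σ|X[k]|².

Time domain:
Σ|x[n]|² = |1|² + |-1|² + |-1|² + |-1|² + |-3|² = 13.0000

Frequency domain:
(1/5)Σ|X[k]|² = (1/5)(|-5|² + |1.3820-1.9021i|² + |3.6180-1.1756i|² + |3.6180+1.1756i|² + |1.3820+1.9021i|²) = (1/5)·65.0000 = 13.0000

Both sides agree, confirming Parseval's theorem.

Σ|x[n]|² = (1/N)Σ|X[k]|² = 13.0000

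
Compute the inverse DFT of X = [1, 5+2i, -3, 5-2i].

x[n] = (1/4) Σ(k=0 to 3) X[k] · e^(2πikn/4)

Computing each x[n]:
x[0] = 2
x[1] = 0
x[2] = -3
x[3] = 2

x = [2, 0, -3, 2]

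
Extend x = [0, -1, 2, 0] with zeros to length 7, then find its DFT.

Original 4-point DFT: [1, -2+1i, 3, -2-1i]
Zero-padded 7-point DFT provides frequency interpolation.

DFT_7([x, 0, ...]) = [1, -1.0685-1.1680i, -1.5794+1.8427i, 2.1479+1.9975i, 2.1479-1.9975i, -1.5794-1.8427i, -1.0685+1.1680i]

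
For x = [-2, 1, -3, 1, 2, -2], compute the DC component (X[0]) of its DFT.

X[0] = Σ(n=0 to 5) x[n] · ω_6^0 = Σ x[n]
= (-2) + (1) + (-3) + (1) + (2) + (-2)

X[0] = -3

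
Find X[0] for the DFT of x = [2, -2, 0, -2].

X[0] = Σ(n=0 to 3) x[n] · ω_4^0 = Σ x[n]
= (2) + (-2) + (0) + (-2)

X[0] = -2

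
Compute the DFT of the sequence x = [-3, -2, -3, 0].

X[k] = Σ(n=0 to 3) x[n] · ω_4^(nk)
where ω_4 = e^(-2πi/4)

Computing each X[k]:
X[0] = -8
X[1] = 2i
X[2] = -4
X[3] = -2i

X = [-8, 2i, -4, -2i]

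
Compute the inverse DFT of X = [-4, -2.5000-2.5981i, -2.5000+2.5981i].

x[n] = (1/3) Σ(k=0 to 2) X[k] · e^(2πikn/3)

Computing each x[n]:
x[0] = -3
x[1] = 1
x[2] = -2

x = [-3, 1, -2]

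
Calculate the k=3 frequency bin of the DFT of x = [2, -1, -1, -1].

X[3] = Σ(n=0 to 3) x[n] · ω_4^(3n) where ω_4 = e^(-2πi/4)
= (2)·ω_4^0 + (-1)·ω_4^3 + (-1)·ω_4^6 + (-1)·ω_4^9

X[3] = 3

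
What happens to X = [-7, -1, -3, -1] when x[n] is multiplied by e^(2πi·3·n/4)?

Modulation property: DFT(ω_4^(-3n)·x[n]) = X[(k-3) mod 4], so circularly shift X by 3 positions.

X[k-3] = [-1, -3, -1, -7]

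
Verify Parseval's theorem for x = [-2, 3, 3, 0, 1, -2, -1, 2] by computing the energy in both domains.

Time domain:
Σ|x[n]|² = |-2|² + |3|² + |3|² + |0|² + |1|² + |-2|² + |-1|² + |2|² = 32.0000

Frequency domain:
(1/8)Σ|X[k]|² = (1/8)(|4|² + |1.9497-6.1213i|² + |-3+1i|² + |-7.9497+1.8787i|² + |-2|² + |-7.9497-1.8787i|² + |-3-1i|² + |1.9497+6.1213i|²) = (1/8)·256.0000 = 32.0000

Both sides agree, confirming Parseval's theorem.

Σ|x[n]|² = (1/N)Σ|X[k]|² = 32.0000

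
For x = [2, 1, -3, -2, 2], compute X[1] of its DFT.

X[1] = Σ(n=0 to 4) x[n] · ω_5^(1n) where ω_5 = e^(-2πi/5)
= (2)·ω_5^0 + (1)·ω_5^1 + (-3)·ω_5^2 + (-2)·ω_5^3 + (2)·ω_5^4

X[1] = 6.9721+1.5388i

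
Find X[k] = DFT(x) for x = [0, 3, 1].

X[k] = Σ(n=0 to 2) x[n] · ω_3^(nk)
where ω_3 = e^(-2πi/3)

Computing each X[k]:
X[0] = 4
X[1] = -2.0000-1.7321i
X[2] = -2.0000+1.7321i

X = [4, -2.0000-1.7321i, -2.0000+1.7321i]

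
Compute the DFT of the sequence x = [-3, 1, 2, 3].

X[k] = Σ(n=0 to 3) x[n] · ω_4^(nk)
where ω_4 = e^(-2πi/4)

Computing each X[k]:
X[0] = 3
X[1] = -5+2i
X[2] = -5
X[3] = -5-2i

X = [3, -5+2i, -5, -5-2i]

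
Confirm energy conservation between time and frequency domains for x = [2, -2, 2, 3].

Time domain:
Σ|x[n]|² = |2|² + |-2|² + |2|² + |3|² = 21.0000

Frequency domain:
(1/4)Σ|X[k]|² = (1/4)(|5|² + |5i|² + |3|² + |-5i|²) = (1/4)·84.0000 = 21.0000

Both sides agree, confirming Parseval's theorem.

Σ|x[n]|² = (1/N)Σ|X[k]|² = 21.0000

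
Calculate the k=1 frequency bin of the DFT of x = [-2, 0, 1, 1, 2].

X[1] = Σ(n=0 to 4) x[n] · ω_5^(1n) where ω_5 = e^(-2πi/5)
= (-2)·ω_5^0 + (0)·ω_5^1 + (1)·ω_5^2 + (1)·ω_5^3 + (2)·ω_5^4

X[1] = -3.0000+1.9021i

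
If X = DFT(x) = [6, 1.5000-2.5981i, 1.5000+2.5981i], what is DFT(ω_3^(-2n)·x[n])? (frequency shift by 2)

Modulation property: DFT(ω_3^(-2n)·x[n]) = X[(k-2) mod 3], so circularly shift X by 2 positions.

X[k-2] = [1.5000-2.5981i, 1.5000+2.5981i, 6]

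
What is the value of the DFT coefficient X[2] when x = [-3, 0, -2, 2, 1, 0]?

X[2] = Σ(n=0 to 5) x[n] · ω_6^(2n) where ω_6 = e^(-2πi/6)
= (-3)·ω_6^0 + (0)·ω_6^2 + (-2)·ω_6^4 + (2)·ω_6^6 + (1)·ω_6^8 + (0)·ω_6^10

X[2] = -0.5000-2.5981i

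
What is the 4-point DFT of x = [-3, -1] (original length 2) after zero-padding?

Original 2-point DFT: [-4, -2]
Zero-padded 4-point DFT provides frequency interpolation.

DFT_4([x, 0, ...]) = [-4, -3+1i, -2, -3-1i]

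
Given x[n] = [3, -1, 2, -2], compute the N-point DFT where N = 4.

X[k] = Σ(n=0 to 3) x[n] · ω_4^(nk)
where ω_4 = e^(-2πi/4)

Computing each X[k]:
X[0] = 2
X[1] = 1-1i
X[2] = 8
X[3] = 1+1i

X = [2, 1-1i, 8, 1+1i]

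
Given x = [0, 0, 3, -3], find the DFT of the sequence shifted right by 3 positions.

Time shift by 3: X_shifted[k] = ω_4^(3k) · X[k]
Shifted x = [0, 3, -3, 0]

DFT(x[n-3]) = [0, 3-3i, -6, 3+3i]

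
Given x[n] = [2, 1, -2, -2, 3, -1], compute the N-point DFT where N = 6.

X[k] = Σ(n=0 to 5) x[n] · ω_6^(nk)
where ω_6 = e^(-2πi/6)

Computing each X[k]:
X[0] = 1
X[1] = 3.5000+2.5981i
X[2] = -0.5000-6.0622i
X[3] = 5
X[4] = -0.5000+6.0622i
X[5] = 3.5000-2.5981i

X = [1, 3.5000+2.5981i, -0.5000-6.0622i, 5, -0.5000+6.0622i, 3.5000-2.5981i]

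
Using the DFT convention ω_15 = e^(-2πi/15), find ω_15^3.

ω_15^3 = e^(-2πi·3/15)
= cos(-2π·3/15) + i·sin(-2π·3/15)
= cos(-6π/15) + i·sin(-6π/15)

ω_15^3 = cos(-6π/15) + i·sin(-6π/15) = 0.3090-0.9511i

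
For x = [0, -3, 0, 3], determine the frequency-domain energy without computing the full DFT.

Parseval: Σ|x[n]|² = (1/N)Σ|X[k]|², so Σ|X[k]|² = N·Σ|x[n]|² = 4·18.0000

Σ|X[k]|² = N·Σ|x[n]|² = 4·18.0000 = 72.0000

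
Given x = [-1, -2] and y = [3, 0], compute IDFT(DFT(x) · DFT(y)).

(x ⊛ y)[n] = Σ(m=0 to 1) x[m] · y[(n-m) mod 2]

Computing each output sample:
(x ⊛ y)[0] = -3
(x ⊛ y)[1] = -6

x ⊛ y = [-3, -6]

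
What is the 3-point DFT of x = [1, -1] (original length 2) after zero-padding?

Original 2-point DFT: [0, 2]
Zero-padded 3-point DFT provides frequency interpolation.

DFT_3([x, 0, ...]) = [0, 1.5000+0.8660i, 1.5000-0.8660i]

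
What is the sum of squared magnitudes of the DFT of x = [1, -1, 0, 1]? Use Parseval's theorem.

Parseval: Σ|x[n]|² = (1/N)Σ|X[k]|², so Σ|X[k]|² = N·Σ|x[n]|² = 4·3.0000

Σ|X[k]|² = N·Σ|x[n]|² = 4·3.0000 = 12.0000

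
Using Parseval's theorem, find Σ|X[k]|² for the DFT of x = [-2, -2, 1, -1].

Parseval: Σ|x[n]|² = (1/N)Σ|X[k]|², so Σ|X[k]|² = N·Σ|x[n]|² = 4·10.0000

Σ|X[k]|² = N·Σ|x[n]|² = 4·10.0000 = 40.0000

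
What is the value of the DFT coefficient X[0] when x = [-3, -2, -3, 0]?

X[0] = Σ(n=0 to 3) x[n] · ω_4^0 = Σ x[n]
= (-3) + (-2) + (-3) + (0)

X[0] = -8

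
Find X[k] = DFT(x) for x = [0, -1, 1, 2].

X[k] = Σ(n=0 to 3) x[n] · ω_4^(nk)
where ω_4 = e^(-2πi/4)

Computing each X[k]:
X[0] = 2
X[1] = -1+3i
X[2] = 0
X[3] = -1-3i

X = [2, -1+3i, 0, -1-3i]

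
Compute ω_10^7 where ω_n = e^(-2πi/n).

ω_10^7 = e^(-2πi·7/10)
= cos(-2π·7/10) + i·sin(-2π·7/10)
= cos(-14π/10) + i·sin(-14π/10)

ω_10^7 = cos(-14π/10) + i·sin(-14π/10) = -0.3090+0.9511i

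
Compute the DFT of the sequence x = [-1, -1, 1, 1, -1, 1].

X[k] = Σ(n=0 to 5) x[n] · ω_6^(nk)
where ω_6 = e^(-2πi/6)

Computing each X[k]:
X[0] = 0
X[1] = -2
X[2] = 3.4641i
X[3] = -2
X[4] = -3.4641i
X[5] = -2

X = [0, -2, 3.4641i, -2, -3.4641i, -2]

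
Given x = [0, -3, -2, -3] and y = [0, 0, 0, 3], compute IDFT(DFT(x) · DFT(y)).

(x ⊛ y)[n] = Σ(m=0 to 3) x[m] · y[(n-m) mod 4]

Computing each output sample:
(x ⊛ y)[0] = -9
(x ⊛ y)[1] = -6
(x ⊛ y)[2] = -9
(x ⊛ y)[3] = 0

x ⊛ y = [-9, -6, -9, 0]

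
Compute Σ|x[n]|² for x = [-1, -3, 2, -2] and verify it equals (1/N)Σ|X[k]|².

Time domain:
Σ|x[n]|² = |-1|² + |-3|² + |2|² + |-2|² = 18.0000

Frequency domain:
(1/4)Σ|X[k]|² = (1/4)(|-4|² + |-3+1i|² + |6|² + |-3-1i|²) = (1/4)·72.0000 = 18.0000

Both sides agree, confirming Parseval's theorem.

Σ|x[n]|² = (1/N)Σ|X[k]|² = 18.0000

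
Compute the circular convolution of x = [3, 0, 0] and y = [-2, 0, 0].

(x ⊛ y)[n] = Σ(m=0 to 2) x[m] · y[(n-m) mod 3]

Computing each output sample:
(x ⊛ y)[0] = -6
(x ⊛ y)[1] = 0
(x ⊛ y)[2] = 0

x ⊛ y = [-6, 0, 0]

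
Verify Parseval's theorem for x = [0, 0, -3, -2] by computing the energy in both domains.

Time domain:
Σ|x[n]|² = |0|² + |0|² + |-3|² + |-2|² = 13.0000

Frequency domain:
(1/4)Σ|X[k]|² = (1/4)(|-5|² + |3-2i|² + |-1|² + |3+2i|²) = (1/4)·52.0000 = 13.0000

Both sides agree, confirming Parseval's theorem.

Σ|x[n]|² = (1/N)Σ|X[k]|² = 13.0000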